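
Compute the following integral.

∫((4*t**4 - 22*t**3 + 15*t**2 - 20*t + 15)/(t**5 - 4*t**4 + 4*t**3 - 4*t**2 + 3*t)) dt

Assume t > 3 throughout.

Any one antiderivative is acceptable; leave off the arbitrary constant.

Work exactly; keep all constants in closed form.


Answer: 5*log(t) - 3*log(t - 3) + 2*log(t - 1) + atan(t).


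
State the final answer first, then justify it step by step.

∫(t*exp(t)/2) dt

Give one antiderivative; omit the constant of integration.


The answer is t*exp(t)/2 - exp(t)/2.
Step 1. Integrate ∫(t*exp(t)/2) dt by parts with u = t, dv = (exp(t)/2) dt, so v = exp(t)/2: now t*exp(t)/2 + ∫(-exp(t)/2) dt.
Step 2. Evaluate the standard form: now t*exp(t)/2 - exp(t)/2.
Answer: t*exp(t)/2 - exp(t)/2.


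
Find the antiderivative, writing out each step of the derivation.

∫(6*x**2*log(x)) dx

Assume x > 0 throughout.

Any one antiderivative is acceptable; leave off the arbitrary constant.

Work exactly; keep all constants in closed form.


Step 1. Integrate ∫(6*x**2*log(x)) dx by parts with u = log(x), dv = (6*x**2) dx, so v = 2*x**3 [assuming x > 0]: now 2*x**3*log(x) + ∫(-2*x**2) dx.
Step 2. Evaluate the standard form: now 2*x**3*log(x) - 2*x**3/3.
Answer: 2*x**3*log(x) - 2*x**3/3.


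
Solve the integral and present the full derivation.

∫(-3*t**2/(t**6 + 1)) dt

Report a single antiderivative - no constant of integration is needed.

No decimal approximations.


Step 1. Substitute u = t**3, turning ∫(-3*t**2/(t**6 + 1)) dt into ∫(-1/(u**2 + 1)) du: now ∫(-1/(u**2 + 1)) du.
Step 2. Evaluate the standard form: now -atan(u).
Step 3. Substitute back u = t**3: now -atan(t**3).
Answer: -atan(t**3).


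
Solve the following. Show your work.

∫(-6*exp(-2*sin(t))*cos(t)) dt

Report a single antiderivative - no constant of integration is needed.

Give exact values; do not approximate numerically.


Step 1. Substitute u = sin(t), turning ∫(-6*exp(-2*sin(t))*cos(t)) dt into ∫(-6*exp(-2*u)) du: now ∫(-6*exp(-2*u)) du.
Step 2. Evaluate the standard form: now 3*exp(-2*u).
Step 3. Substitute back u = sin(t): now 3*exp(-2*sin(t)).
Answer: 3*exp(-2*sin(t)).


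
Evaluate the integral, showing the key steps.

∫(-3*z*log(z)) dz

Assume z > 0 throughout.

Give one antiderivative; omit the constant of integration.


Step 1. Integrate ∫(-3*z*log(z)) dz by parts with u = log(z), dv = (-3*z) dz, so v = -3*z**2/2 [assuming z > 0]: now -3*z**2*log(z)/2 + ∫(3*z/2) dz.
Step 2. Evaluate the standard form: now -3*z**2*log(z)/2 + 3*z**2/4.
Answer: -3*z**2*log(z)/2 + 3*z**2/4.


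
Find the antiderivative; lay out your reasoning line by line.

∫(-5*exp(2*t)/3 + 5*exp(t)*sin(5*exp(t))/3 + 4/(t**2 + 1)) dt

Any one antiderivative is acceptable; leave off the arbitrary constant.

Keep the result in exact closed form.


Step 1. Rewrite: now ∫(5*exp(t)*sin(5*exp(t))/3) dt + ∫(4/(t**2 + 1)) dt + ∫(-5*exp(2*t)/3) dt.
Step 2. Evaluate the standard form: now -5*exp(2*t)/6 + ∫(5*exp(t)*sin(5*exp(t))/3) dt + ∫(4/(t**2 + 1)) dt.
Step 3. Substitute u = exp(t), turning ∫(5*exp(t)*sin(5*exp(t))/3) dt into ∫(5*sin(5*u)/3) du: now -5*exp(2*t)/6 + ∫(4/(t**2 + 1)) dt + ∫(5*sin(5*u)/3) du.
Step 4. Evaluate the standard form: now -5*exp(2*t)/6 - cos(5*u)/3 + ∫(4/(t**2 + 1)) dt.
Step 5. Substitute back u = exp(t): now -5*exp(2*t)/6 - cos(5*exp(t))/3 + ∫(4/(t**2 + 1)) dt.
Step 6. Evaluate the standard form: now -5*exp(2*t)/6 - cos(5*exp(t))/3 + 4*atan(t).
Answer: -5*exp(2*t)/6 - cos(5*exp(t))/3 + 4*atan(t).


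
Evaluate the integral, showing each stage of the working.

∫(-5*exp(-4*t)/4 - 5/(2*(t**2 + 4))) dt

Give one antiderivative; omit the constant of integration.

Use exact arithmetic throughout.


Step 1. Rewrite: now ∫(-5/(2*(t**2 + 4))) dt + ∫(-5*exp(-4*t)/4) dt.
Step 2. Evaluate the standard form: now -5*atan(t/2)/4 + ∫(-5*exp(-4*t)/4) dt.
Step 3. Evaluate the standard form: now -5*atan(t/2)/4 + 5*exp(-4*t)/16.
Answer: -5*atan(t/2)/4 + 5*exp(-4*t)/16.


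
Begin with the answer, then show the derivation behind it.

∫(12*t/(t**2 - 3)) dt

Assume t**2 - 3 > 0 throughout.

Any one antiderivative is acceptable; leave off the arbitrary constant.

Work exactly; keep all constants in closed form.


The answer is 6*log(t**2 - 3).
Step 1. Substitute u = t**2 - 3, turning ∫(12*t/(t**2 - 3)) dt into ∫(6/u) du: now ∫(6/u) du.
Step 2. Evaluate the standard form [assuming u > 0]: now 6*log(u).
Step 3. Substitute back u = t**2 - 3: now 6*log(t**2 - 3).
Answer: 6*log(t**2 - 3).


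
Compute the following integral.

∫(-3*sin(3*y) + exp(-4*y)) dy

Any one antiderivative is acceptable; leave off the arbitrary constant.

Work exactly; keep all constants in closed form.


Answer: cos(3*y) - exp(-4*y)/4.


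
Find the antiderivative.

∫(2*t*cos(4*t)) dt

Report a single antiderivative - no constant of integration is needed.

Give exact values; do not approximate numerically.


Answer: t*sin(4*t)/2 + cos(4*t)/8.


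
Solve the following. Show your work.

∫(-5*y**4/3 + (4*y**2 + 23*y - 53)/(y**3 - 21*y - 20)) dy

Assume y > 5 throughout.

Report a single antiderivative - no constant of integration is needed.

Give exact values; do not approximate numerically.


Step 1. Rewrite: now ∫(-5*y**4/3) dy + ∫((4*y**2 + 23*y - 53)/(y**3 - 21*y - 20)) dy.
Step 2. Evaluate the standard form: now -y**5/3 + ∫((4*y**2 + 23*y - 53)/(y**3 - 21*y - 20)) dy.
Step 3. Decompose ∫((4*y**2 + 23*y - 53)/(y**3 - 21*y - 20)) dy by partial fractions, (4*y**2 + 23*y - 53)/(y**3 - 21*y - 20) = -3/(y + 4) + 4/(y + 1) + 3/(y - 5): now -y**5/3 + ∫(3/(y - 5)) dy + ∫(4/(y + 1)) dy + ∫(-3/(y + 4)) dy.
Step 4. Evaluate the standard form [assuming y > 5]: now -y**5/3 + 3*log(y - 5) + ∫(4/(y + 1)) dy + ∫(-3/(y + 4)) dy.
Step 5. Evaluate the standard form [assuming y > -4]: now -y**5/3 + 3*log(y - 5) - 3*log(y + 4) + ∫(4/(y + 1)) dy.
Step 6. Evaluate the standard form [assuming y > -1]: now -y**5/3 + 3*log(y - 5) + 4*log(y + 1) - 3*log(y + 4).
Answer: -y**5/3 + 3*log(y - 5) + 4*log(y + 1) - 3*log(y + 4).


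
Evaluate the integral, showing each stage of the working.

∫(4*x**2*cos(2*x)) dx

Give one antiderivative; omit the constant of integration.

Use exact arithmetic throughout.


Step 1. Integrate ∫(4*x**2*cos(2*x)) dx by parts with u = x**2, dv = (4*cos(2*x)) dx, so v = 2*sin(2*x): now 2*x**2*sin(2*x) + ∫(-4*x*sin(2*x)) dx.
Step 2. Integrate ∫(-4*x*sin(2*x)) dx by parts with u = x, dv = (-4*sin(2*x)) dx, so v = 2*cos(2*x): now 2*x**2*sin(2*x) + 2*x*cos(2*x) + ∫(-2*cos(2*x)) dx.
Step 3. Evaluate the standard form: now 2*x**2*sin(2*x) + 2*x*cos(2*x) - sin(2*x).
Answer: 2*x**2*sin(2*x) + 2*x*cos(2*x) - sin(2*x).


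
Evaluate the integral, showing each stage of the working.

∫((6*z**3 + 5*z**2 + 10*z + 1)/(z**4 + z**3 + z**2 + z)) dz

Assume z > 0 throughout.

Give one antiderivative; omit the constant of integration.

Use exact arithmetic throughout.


Step 1. Decompose ∫((6*z**3 + 5*z**2 + 10*z + 1)/(z**4 + z**3 + z**2 + z)) dz by partial fractions, (6*z**3 + 5*z**2 + 10*z + 1)/(z**4 + z**3 + z**2 + z) = 4/(z**2 + 1) + 5/(z + 1) + 1/z: now ∫(1/z) dz + ∫(5/(z + 1)) dz + ∫(4/(z**2 + 1)) dz.
Step 2. Evaluate the standard form [assuming z > 0]: now log(z) + ∫(5/(z + 1)) dz + ∫(4/(z**2 + 1)) dz.
Step 3. Evaluate the standard form [assuming z > -1]: now log(z) + 5*log(z + 1) + ∫(4/(z**2 + 1)) dz.
Step 4. Evaluate the standard form: now log(z) + 5*log(z + 1) + 4*atan(z).
Answer: log(z) + 5*log(z + 1) + 4*atan(z).


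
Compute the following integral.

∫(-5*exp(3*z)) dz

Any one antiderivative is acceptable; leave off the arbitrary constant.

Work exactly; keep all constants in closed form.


Answer: -5*exp(3*z)/3.


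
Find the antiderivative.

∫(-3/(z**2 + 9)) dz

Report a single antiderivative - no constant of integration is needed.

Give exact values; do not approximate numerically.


Answer: -atan(z/3).


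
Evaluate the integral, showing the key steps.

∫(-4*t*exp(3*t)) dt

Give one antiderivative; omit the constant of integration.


Step 1. Integrate ∫(-4*t*exp(3*t)) dt by parts with u = t, dv = (-4*exp(3*t)) dt, so v = -4*exp(3*t)/3: now -4*t*exp(3*t)/3 + ∫(4*exp(3*t)/3) dt.
Step 2. Evaluate the standard form: now -4*t*exp(3*t)/3 + 4*exp(3*t)/9.
Answer: -4*t*exp(3*t)/3 + 4*exp(3*t)/9.


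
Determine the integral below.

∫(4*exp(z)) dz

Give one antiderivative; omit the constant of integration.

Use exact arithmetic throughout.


Answer: 4*exp(z).


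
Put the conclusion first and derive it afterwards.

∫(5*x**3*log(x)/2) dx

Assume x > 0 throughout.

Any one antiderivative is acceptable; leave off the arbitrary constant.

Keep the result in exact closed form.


The answer is 5*x**4*log(x)/8 - 5*x**4/32.
Step 1. Integrate ∫(5*x**3*log(x)/2) dx by parts with u = log(x), dv = (5*x**3/2) dx, so v = 5*x**4/8 [assuming x > 0]: now 5*x**4*log(x)/8 + ∫(-5*x**3/8) dx.
Step 2. Evaluate the standard form: now 5*x**4*log(x)/8 - 5*x**4/32.
Answer: 5*x**4*log(x)/8 - 5*x**4/32.


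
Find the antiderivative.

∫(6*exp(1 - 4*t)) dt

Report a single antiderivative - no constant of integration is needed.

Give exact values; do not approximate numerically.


Answer: -3*exp(1 - 4*t)/2.


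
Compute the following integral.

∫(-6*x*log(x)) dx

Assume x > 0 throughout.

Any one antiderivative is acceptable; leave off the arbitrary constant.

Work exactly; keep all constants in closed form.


Answer: -3*x**2*log(x) + 3*x**2/2.


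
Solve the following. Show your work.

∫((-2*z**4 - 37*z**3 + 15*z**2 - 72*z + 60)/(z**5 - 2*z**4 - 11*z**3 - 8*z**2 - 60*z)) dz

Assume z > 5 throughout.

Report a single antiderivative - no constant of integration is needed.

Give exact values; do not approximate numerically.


Step 1. Decompose ∫((-2*z**4 - 37*z**3 + 15*z**2 - 72*z + 60)/(z**5 - 2*z**4 - 11*z**3 - 8*z**2 - 60*z)) dz by partial fractions, (-2*z**4 - 37*z**3 + 15*z**2 - 72*z + 60)/(z**5 - 2*z**4 - 11*z**3 - 8*z**2 - 60*z) = -4/(z**2 + 4) + 4/(z + 3) - 5/(z - 5) - 1/z: now ∫(-1/z) dz + ∫(-5/(z - 5)) dz + ∫(4/(z + 3)) dz + ∫(-4/(z**2 + 4)) dz.
Step 2. Evaluate the standard form [assuming z > 0]: now -log(z) + ∫(-5/(z - 5)) dz + ∫(4/(z + 3)) dz + ∫(-4/(z**2 + 4)) dz.
Step 3. Evaluate the standard form [assuming z > -3]: now -log(z) + 4*log(z + 3) + ∫(-5/(z - 5)) dz + ∫(-4/(z**2 + 4)) dz.
Step 4. Evaluate the standard form [assuming z > 5]: now -log(z) - 5*log(z - 5) + 4*log(z + 3) + ∫(-4/(z**2 + 4)) dz.
Step 5. Evaluate the standard form: now -log(z) - 5*log(z - 5) + 4*log(z + 3) - 2*atan(z/2).
Answer: -log(z) - 5*log(z - 5) + 4*log(z + 3) - 2*atan(z/2).


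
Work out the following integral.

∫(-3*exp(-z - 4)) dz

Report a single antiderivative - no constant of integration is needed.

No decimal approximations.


Answer: 3*exp(-z - 4).


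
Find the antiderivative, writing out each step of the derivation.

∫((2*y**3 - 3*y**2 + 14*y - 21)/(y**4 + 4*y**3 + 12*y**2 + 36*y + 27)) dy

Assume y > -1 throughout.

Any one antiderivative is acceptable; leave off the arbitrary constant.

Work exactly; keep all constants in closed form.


Step 1. Decompose ∫((2*y**3 - 3*y**2 + 14*y - 21)/(y**4 + 4*y**3 + 12*y**2 + 36*y + 27)) dy by partial fractions, (2*y**3 - 3*y**2 + 14*y - 21)/(y**4 + 4*y**3 + 12*y**2 + 36*y + 27) = -1/(y**2 + 9) + 4/(y + 3) - 2/(y + 1): now ∫(-2/(y + 1)) dy + ∫(4/(y + 3)) dy + ∫(-1/(y**2 + 9)) dy.
Step 2. Evaluate the standard form [assuming y > -3]: now 4*log(y + 3) + ∫(-2/(y + 1)) dy + ∫(-1/(y**2 + 9)) dy.
Step 3. Evaluate the standard form [assuming y > -1]: now -2*log(y + 1) + 4*log(y + 3) + ∫(-1/(y**2 + 9)) dy.
Step 4. Evaluate the standard form: now -2*log(y + 1) + 4*log(y + 3) - atan(y/3)/3.
Answer: -2*log(y + 1) + 4*log(y + 3) - atan(y/3)/3.


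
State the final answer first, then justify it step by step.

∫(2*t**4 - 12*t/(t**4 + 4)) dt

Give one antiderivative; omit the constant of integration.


The answer is 2*t**5/5 - 3*atan(t**2/2).
Step 1. Rewrite: now ∫(2*t**4) dt + ∫(-12*t/(t**4 + 4)) dt.
Step 2. Evaluate the standard form: now 2*t**5/5 + ∫(-12*t/(t**4 + 4)) dt.
Step 3. Substitute u = t**2, turning ∫(-12*t/(t**4 + 4)) dt into ∫(-6/(u**2 + 4)) du: now 2*t**5/5 + ∫(-6/(u**2 + 4)) du.
Step 4. Evaluate the standard form: now 2*t**5/5 - 3*atan(u/2).
Step 5. Substitute back u = t**2: now 2*t**5/5 - 3*atan(t**2/2).
Answer: 2*t**5/5 - 3*atan(t**2/2).


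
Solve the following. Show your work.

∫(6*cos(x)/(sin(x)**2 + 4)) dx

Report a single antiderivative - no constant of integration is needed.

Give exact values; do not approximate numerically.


Step 1. Substitute u = sin(x), turning ∫(6*cos(x)/(sin(x)**2 + 4)) dx into ∫(6/(u**2 + 4)) du: now ∫(6/(u**2 + 4)) du.
Step 2. Evaluate the standard form: now 3*atan(u/2).
Step 3. Substitute back u = sin(x): now 3*atan(sin(x)/2).
Answer: 3*atan(sin(x)/2).


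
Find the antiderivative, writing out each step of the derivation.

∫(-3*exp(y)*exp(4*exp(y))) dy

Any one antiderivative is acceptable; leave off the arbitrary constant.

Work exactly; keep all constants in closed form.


Step 1. Substitute u = exp(y), turning ∫(-3*exp(y)*exp(4*exp(y))) dy into ∫(-3*exp(4*u)) du: now ∫(-3*exp(4*u)) du.
Step 2. Evaluate the standard form: now -3*exp(4*u)/4.
Step 3. Substitute back u = exp(y): now -3*exp(4*exp(y))/4.
Answer: -3*exp(4*exp(y))/4.


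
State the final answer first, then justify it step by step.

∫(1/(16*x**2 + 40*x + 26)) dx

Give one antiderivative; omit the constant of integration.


The answer is atan(4*x + 5)/4.
Step 1. Substitute u = -4*x - 5, turning ∫(1/(16*x**2 + 40*x + 26)) dx into ∫(-1/(4*(u**2 + 1))) du: now ∫(-1/(4*(u**2 + 1))) du.
Step 2. Evaluate the standard form: now -atan(u)/4.
Step 3. Substitute back u = -4*x - 5: now atan(4*x + 5)/4.
Answer: atan(4*x + 5)/4.


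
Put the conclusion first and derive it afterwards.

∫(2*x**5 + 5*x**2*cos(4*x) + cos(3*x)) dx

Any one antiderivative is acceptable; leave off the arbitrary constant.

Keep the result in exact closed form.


The answer is x**6/3 + 5*x**2*sin(4*x)/4 + 5*x*cos(4*x)/8 + sin(3*x)/3 - 5*sin(4*x)/32.
Step 1. Rewrite: now ∫(2*x**5) dx + ∫(5*x**2*cos(4*x)) dx + ∫(cos(3*x)) dx.
Step 2. Evaluate the standard form: now x**6/3 + ∫(5*x**2*cos(4*x)) dx + ∫(cos(3*x)) dx.
Step 3. Evaluate the standard form: now x**6/3 + sin(3*x)/3 + ∫(5*x**2*cos(4*x)) dx.
Step 4. Integrate ∫(5*x**2*cos(4*x)) dx by parts with u = x**2, dv = (5*cos(4*x)) dx, so v = 5*sin(4*x)/4: now x**6/3 + 5*x**2*sin(4*x)/4 + sin(3*x)/3 + ∫(-5*x*sin(4*x)/2) dx.
Step 5. Integrate ∫(-5*x*sin(4*x)/2) dx by parts with u = x, dv = (-5*sin(4*x)/2) dx, so v = 5*cos(4*x)/8: now x**6/3 + 5*x**2*sin(4*x)/4 + 5*x*cos(4*x)/8 + sin(3*x)/3 + ∫(-5*cos(4*x)/8) dx.
Step 6. Evaluate the standard form: now x**6/3 + 5*x**2*sin(4*x)/4 + 5*x*cos(4*x)/8 + sin(3*x)/3 - 5*sin(4*x)/32.
Answer: x**6/3 + 5*x**2*sin(4*x)/4 + 5*x*cos(4*x)/8 + sin(3*x)/3 - 5*sin(4*x)/32.


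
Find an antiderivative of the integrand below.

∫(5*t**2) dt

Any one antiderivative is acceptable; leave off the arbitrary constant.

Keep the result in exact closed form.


Answer: 5*t**3/3.


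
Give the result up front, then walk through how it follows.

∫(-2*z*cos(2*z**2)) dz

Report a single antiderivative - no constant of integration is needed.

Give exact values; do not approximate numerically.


The answer is -sin(2*z**2)/2.
Step 1. Substitute u = z**2, turning ∫(-2*z*cos(2*z**2)) dz into ∫(-cos(2*u)) du: now ∫(-cos(2*u)) du.
Step 2. Evaluate the standard form: now -sin(2*u)/2.
Step 3. Substitute back u = z**2: now -sin(2*z**2)/2.
Answer: -sin(2*z**2)/2.


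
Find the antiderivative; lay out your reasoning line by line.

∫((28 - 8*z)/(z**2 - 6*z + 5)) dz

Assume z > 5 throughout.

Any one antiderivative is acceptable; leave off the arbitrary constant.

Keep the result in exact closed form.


Step 1. Decompose ∫((28 - 8*z)/(z**2 - 6*z + 5)) dz by partial fractions, (28 - 8*z)/(z**2 - 6*z + 5) = -5/(z - 1) - 3/(z - 5): now ∫(-3/(z - 5)) dz + ∫(-5/(z - 1)) dz.
Step 2. Evaluate the standard form [assuming z > 1]: now -5*log(z - 1) + ∫(-3/(z - 5)) dz.
Step 3. Evaluate the standard form [assuming z > 5]: now -3*log(z - 5) - 5*log(z - 1).
Answer: -3*log(z - 5) - 5*log(z - 1).


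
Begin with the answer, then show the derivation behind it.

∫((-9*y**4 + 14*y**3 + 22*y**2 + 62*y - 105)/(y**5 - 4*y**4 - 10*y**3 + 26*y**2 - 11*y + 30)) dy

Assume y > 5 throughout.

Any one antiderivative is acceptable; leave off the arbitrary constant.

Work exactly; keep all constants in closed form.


The answer is -5*log(y - 5) - log(y - 2) - 3*log(y + 3) - 4*atan(y).
Step 1. Decompose ∫((-9*y**4 + 14*y**3 + 22*y**2 + 62*y - 105)/(y**5 - 4*y**4 - 10*y**3 + 26*y**2 - 11*y + 30)) dy by partial fractions, (-9*y**4 + 14*y**3 + 22*y**2 + 62*y - 105)/(y**5 - 4*y**4 - 10*y**3 + 26*y**2 - 11*y + 30) = -4/(y**2 + 1) - 3/(y + 3) - 1/(y - 2) - 5/(y - 5): now ∫(-5/(y - 5)) dy + ∫(-1/(y - 2)) dy + ∫(-3/(y + 3)) dy + ∫(-4/(y**2 + 1)) dy.
Step 2. Evaluate the standard form [assuming y > 5]: now -5*log(y - 5) + ∫(-1/(y - 2)) dy + ∫(-3/(y + 3)) dy + ∫(-4/(y**2 + 1)) dy.
Step 3. Evaluate the standard form [assuming y > 2]: now -5*log(y - 5) - log(y - 2) + ∫(-3/(y + 3)) dy + ∫(-4/(y**2 + 1)) dy.
Step 4. Evaluate the standard form [assuming y > -3]: now -5*log(y - 5) - log(y - 2) - 3*log(y + 3) + ∫(-4/(y**2 + 1)) dy.
Step 5. Evaluate the standard form: now -5*log(y - 5) - log(y - 2) - 3*log(y + 3) - 4*atan(y).
Answer: -5*log(y - 5) - log(y - 2) - 3*log(y + 3) - 4*atan(y).


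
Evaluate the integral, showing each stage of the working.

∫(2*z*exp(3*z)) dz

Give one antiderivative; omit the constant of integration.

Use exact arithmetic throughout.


Step 1. Integrate ∫(2*z*exp(3*z)) dz by parts with u = z, dv = (2*exp(3*z)) dz, so v = 2*exp(3*z)/3: now 2*z*exp(3*z)/3 + ∫(-2*exp(3*z)/3) dz.
Step 2. Evaluate the standard form: now 2*z*exp(3*z)/3 - 2*exp(3*z)/9.
Answer: 2*z*exp(3*z)/3 - 2*exp(3*z)/9.


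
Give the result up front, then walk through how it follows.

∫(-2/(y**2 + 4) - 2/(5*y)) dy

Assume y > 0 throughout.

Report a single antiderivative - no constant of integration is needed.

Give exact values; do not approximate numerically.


The answer is -2*log(y)/5 - atan(y/2).
Step 1. Rewrite: now ∫(-2/(5*y)) dy + ∫(-2/(y**2 + 4)) dy.
Step 2. Evaluate the standard form: now -atan(y/2) + ∫(-2/(5*y)) dy.
Step 3. Evaluate the standard form [assuming y > 0]: now -2*log(y)/5 - atan(y/2).
Answer: -2*log(y)/5 - atan(y/2).


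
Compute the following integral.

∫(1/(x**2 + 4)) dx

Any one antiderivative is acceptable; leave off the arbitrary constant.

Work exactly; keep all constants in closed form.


Answer: atan(x/2)/2.


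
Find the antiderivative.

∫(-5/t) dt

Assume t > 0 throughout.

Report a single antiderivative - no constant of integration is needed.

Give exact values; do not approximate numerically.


Answer: -5*log(t).


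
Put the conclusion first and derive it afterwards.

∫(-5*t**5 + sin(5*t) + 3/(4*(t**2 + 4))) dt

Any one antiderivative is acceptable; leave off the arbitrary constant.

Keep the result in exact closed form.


The answer is -5*t**6/6 - cos(5*t)/5 + 3*atan(t/2)/8.
Step 1. Rewrite: now ∫(-5*t**5) dt + ∫(3/(4*(t**2 + 4))) dt + ∫(sin(5*t)) dt.
Step 2. Evaluate the standard form: now -5*t**6/6 + ∫(3/(4*(t**2 + 4))) dt + ∫(sin(5*t)) dt.
Step 3. Evaluate the standard form: now -5*t**6/6 + 3*atan(t/2)/8 + ∫(sin(5*t)) dt.
Step 4. Evaluate the standard form: now -5*t**6/6 - cos(5*t)/5 + 3*atan(t/2)/8.
Answer: -5*t**6/6 - cos(5*t)/5 + 3*atan(t/2)/8.


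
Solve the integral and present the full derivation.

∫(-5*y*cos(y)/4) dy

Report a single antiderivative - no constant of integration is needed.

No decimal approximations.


Step 1. Integrate ∫(-5*y*cos(y)/4) dy by parts with u = y, dv = (-5*cos(y)/4) dy, so v = -5*sin(y)/4: now -5*y*sin(y)/4 + ∫(5*sin(y)/4) dy.
Step 2. Evaluate the standard form: now -5*y*sin(y)/4 - 5*cos(y)/4.
Answer: -5*y*sin(y)/4 - 5*cos(y)/4.


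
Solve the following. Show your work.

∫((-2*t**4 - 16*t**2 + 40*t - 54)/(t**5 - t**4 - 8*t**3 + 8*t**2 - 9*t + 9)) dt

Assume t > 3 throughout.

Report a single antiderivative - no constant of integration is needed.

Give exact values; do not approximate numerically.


Step 1. Decompose ∫((-2*t**4 - 16*t**2 + 40*t - 54)/(t**5 - t**4 - 8*t**3 + 8*t**2 - 9*t + 9)) dt by partial fractions, (-2*t**4 - 16*t**2 + 40*t - 54)/(t**5 - t**4 - 8*t**3 + 8*t**2 - 9*t + 9) = -4/(t**2 + 1) - 2/(t + 3) + 2/(t - 1) - 2/(t - 3): now ∫(-2/(t - 3)) dt + ∫(2/(t - 1)) dt + ∫(-2/(t + 3)) dt + ∫(-4/(t**2 + 1)) dt.
Step 2. Evaluate the standard form [assuming t > -3]: now -2*log(t + 3) + ∫(-2/(t - 3)) dt + ∫(2/(t - 1)) dt + ∫(-4/(t**2 + 1)) dt.
Step 3. Evaluate the standard form [assuming t > 3]: now -2*log(t - 3) - 2*log(t + 3) + ∫(2/(t - 1)) dt + ∫(-4/(t**2 + 1)) dt.
Step 4. Evaluate the standard form [assuming t > 1]: now -2*log(t - 3) + 2*log(t - 1) - 2*log(t + 3) + ∫(-4/(t**2 + 1)) dt.
Step 5. Evaluate the standard form: now -2*log(t - 3) + 2*log(t - 1) - 2*log(t + 3) - 4*atan(t).
Answer: -2*log(t - 3) + 2*log(t - 1) - 2*log(t + 3) - 4*atan(t).


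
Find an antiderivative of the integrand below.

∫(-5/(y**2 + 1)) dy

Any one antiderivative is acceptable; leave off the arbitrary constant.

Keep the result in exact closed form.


Answer: -5*atan(y).


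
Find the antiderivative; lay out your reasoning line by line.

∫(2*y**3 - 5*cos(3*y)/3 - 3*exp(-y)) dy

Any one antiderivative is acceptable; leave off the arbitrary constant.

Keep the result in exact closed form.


Step 1. Rewrite: now ∫(2*y**3) dy + ∫(-3*exp(-y)) dy + ∫(-5*cos(3*y)/3) dy.
Step 2. Evaluate the standard form: now ∫(2*y**3) dy + ∫(-5*cos(3*y)/3) dy + 3*exp(-y).
Step 3. Evaluate the standard form: now y**4/2 + ∫(-5*cos(3*y)/3) dy + 3*exp(-y).
Step 4. Evaluate the standard form: now y**4/2 - 5*sin(3*y)/9 + 3*exp(-y).
Answer: y**4/2 - 5*sin(3*y)/9 + 3*exp(-y).


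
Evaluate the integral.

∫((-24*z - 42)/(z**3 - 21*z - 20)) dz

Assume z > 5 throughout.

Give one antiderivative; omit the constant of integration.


Answer: -3*log(z - 5) + log(z + 1) + 2*log(z + 4).


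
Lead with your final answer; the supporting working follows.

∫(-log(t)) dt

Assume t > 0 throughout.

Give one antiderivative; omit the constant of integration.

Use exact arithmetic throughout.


The answer is -t*log(t) + t.
Step 1. Integrate ∫(-log(t)) dt by parts with u = log(t), dv = (-1) dt, so v = -t [assuming t > 0]: now -t*log(t) + ∫(1) dt.
Step 2. Evaluate the standard form: now -t*log(t) + t.
Answer: -t*log(t) + t.


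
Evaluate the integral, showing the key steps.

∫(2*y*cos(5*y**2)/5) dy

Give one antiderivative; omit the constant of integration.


Step 1. Substitute u = y**2, turning ∫(2*y*cos(5*y**2)/5) dy into ∫(cos(5*u)/5) du: now ∫(cos(5*u)/5) du.
Step 2. Evaluate the standard form: now sin(5*u)/25.
Step 3. Substitute back u = y**2: now sin(5*y**2)/25.
Answer: sin(5*y**2)/25.


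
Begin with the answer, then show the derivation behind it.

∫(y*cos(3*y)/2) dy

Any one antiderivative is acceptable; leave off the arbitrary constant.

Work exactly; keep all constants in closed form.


The answer is y*sin(3*y)/6 + cos(3*y)/18.
Step 1. Integrate ∫(y*cos(3*y)/2) dy by parts with u = y, dv = (cos(3*y)/2) dy, so v = sin(3*y)/6: now y*sin(3*y)/6 + ∫(-sin(3*y)/6) dy.
Step 2. Evaluate the standard form: now y*sin(3*y)/6 + cos(3*y)/18.
Answer: y*sin(3*y)/6 + cos(3*y)/18.


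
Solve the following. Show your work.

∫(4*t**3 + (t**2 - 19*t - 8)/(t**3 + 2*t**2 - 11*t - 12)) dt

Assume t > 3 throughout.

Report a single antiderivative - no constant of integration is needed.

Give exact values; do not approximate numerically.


Step 1. Rewrite: now ∫(4*t**3) dt + ∫((t**2 - 19*t - 8)/(t**3 + 2*t**2 - 11*t - 12)) dt.
Step 2. Evaluate the standard form: now t**4 + ∫((t**2 - 19*t - 8)/(t**3 + 2*t**2 - 11*t - 12)) dt.
Step 3. Decompose ∫((t**2 - 19*t - 8)/(t**3 + 2*t**2 - 11*t - 12)) dt by partial fractions, (t**2 - 19*t - 8)/(t**3 + 2*t**2 - 11*t - 12) = 4/(t + 4) - 1/(t + 1) - 2/(t - 3): now t**4 + ∫(-2/(t - 3)) dt + ∫(-1/(t + 1)) dt + ∫(4/(t + 4)) dt.
Step 4. Evaluate the standard form [assuming t > -4]: now t**4 + 4*log(t + 4) + ∫(-2/(t - 3)) dt + ∫(-1/(t + 1)) dt.
Step 5. Evaluate the standard form [assuming t > 3]: now t**4 - 2*log(t - 3) + 4*log(t + 4) + ∫(-1/(t + 1)) dt.
Step 6. Evaluate the standard form [assuming t > -1]: now t**4 - 2*log(t - 3) - log(t + 1) + 4*log(t + 4).
Answer: t**4 - 2*log(t - 3) - log(t + 1) + 4*log(t + 4).


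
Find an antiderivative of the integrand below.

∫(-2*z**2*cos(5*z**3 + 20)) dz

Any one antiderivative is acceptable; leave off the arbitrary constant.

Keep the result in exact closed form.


Answer: -2*sin(5*z**3 + 20)/15.


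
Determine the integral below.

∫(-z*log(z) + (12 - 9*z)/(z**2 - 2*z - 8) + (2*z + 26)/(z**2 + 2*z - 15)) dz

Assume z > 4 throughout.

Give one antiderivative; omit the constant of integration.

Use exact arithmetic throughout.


Answer: -z**2*log(z)/2 + z**2/4 - 4*log(z - 4) + 4*log(z - 3) - 5*log(z + 2) - 2*log(z + 5).


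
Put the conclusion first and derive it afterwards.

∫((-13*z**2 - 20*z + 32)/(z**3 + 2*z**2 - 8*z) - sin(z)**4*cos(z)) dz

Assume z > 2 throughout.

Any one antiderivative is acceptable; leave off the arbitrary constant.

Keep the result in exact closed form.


The answer is -4*log(z) - 5*log(z - 2) - 4*log(z + 4) - sin(z)**5/5.
Step 1. Rewrite: now ∫((-13*z**2 - 20*z + 32)/(z**3 + 2*z**2 - 8*z)) dz + ∫(-sin(z)**4*cos(z)) dz.
Step 2. Substitute u = sin(z), turning ∫(-sin(z)**4*cos(z)) dz into ∫(-u**4) du: now ∫(-u**4) du + ∫((-13*z**2 - 20*z + 32)/(z**3 + 2*z**2 - 8*z)) dz.
Step 3. Evaluate the standard form: now -u**5/5 + ∫((-13*z**2 - 20*z + 32)/(z**3 + 2*z**2 - 8*z)) dz.
Step 4. Substitute back u = sin(z): now -sin(z)**5/5 + ∫((-13*z**2 - 20*z + 32)/(z**3 + 2*z**2 - 8*z)) dz.
Step 5. Decompose ∫((-13*z**2 - 20*z + 32)/(z**3 + 2*z**2 - 8*z)) dz by partial fractions, (-13*z**2 - 20*z + 32)/(z**3 + 2*z**2 - 8*z) = -4/(z + 4) - 5/(z - 2) - 4/z: now -sin(z)**5/5 + ∫(-4/z) dz + ∫(-5/(z - 2)) dz + ∫(-4/(z + 4)) dz.
Step 6. Evaluate the standard form [assuming z > 0]: now -4*log(z) - sin(z)**5/5 + ∫(-5/(z - 2)) dz + ∫(-4/(z + 4)) dz.
Step 7. Evaluate the standard form [assuming z > -4]: now -4*log(z) - 4*log(z + 4) - sin(z)**5/5 + ∫(-5/(z - 2)) dz.
Step 8. Evaluate the standard form [assuming z > 2]: now -4*log(z) - 5*log(z - 2) - 4*log(z + 4) - sin(z)**5/5.
Answer: -4*log(z) - 5*log(z - 2) - 4*log(z + 4) - sin(z)**5/5.


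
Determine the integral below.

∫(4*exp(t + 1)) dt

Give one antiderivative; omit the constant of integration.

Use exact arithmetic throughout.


Answer: 4*exp(t + 1).


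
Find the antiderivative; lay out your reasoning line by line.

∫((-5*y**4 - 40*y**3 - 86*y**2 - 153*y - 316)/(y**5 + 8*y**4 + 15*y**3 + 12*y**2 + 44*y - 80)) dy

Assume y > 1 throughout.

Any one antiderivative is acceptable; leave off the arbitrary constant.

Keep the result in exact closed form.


Step 1. Decompose ∫((-5*y**4 - 40*y**3 - 86*y**2 - 153*y - 316)/(y**5 + 8*y**4 + 15*y**3 + 12*y**2 + 44*y - 80)) dy by partial fractions, (-5*y**4 - 40*y**3 - 86*y**2 - 153*y - 316)/(y**5 + 8*y**4 + 15*y**3 + 12*y**2 + 44*y - 80) = 1/(y**2 + 4) + 1/(y + 5) - 2/(y + 4) - 4/(y - 1): now ∫(-4/(y - 1)) dy + ∫(-2/(y + 4)) dy + ∫(1/(y + 5)) dy + ∫(1/(y**2 + 4)) dy.
Step 2. Evaluate the standard form [assuming y > 1]: now -4*log(y - 1) + ∫(-2/(y + 4)) dy + ∫(1/(y + 5)) dy + ∫(1/(y**2 + 4)) dy.
Step 3. Evaluate the standard form [assuming y > -4]: now -4*log(y - 1) - 2*log(y + 4) + ∫(1/(y + 5)) dy + ∫(1/(y**2 + 4)) dy.
Step 4. Evaluate the standard form [assuming y > -5]: now -4*log(y - 1) - 2*log(y + 4) + log(y + 5) + ∫(1/(y**2 + 4)) dy.
Step 5. Evaluate the standard form: now -4*log(y - 1) - 2*log(y + 4) + log(y + 5) + atan(y/2)/2.
Answer: -4*log(y - 1) - 2*log(y + 4) + log(y + 5) + atan(y/2)/2.


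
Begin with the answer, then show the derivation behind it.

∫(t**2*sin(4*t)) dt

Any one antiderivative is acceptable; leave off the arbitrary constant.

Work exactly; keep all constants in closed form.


The answer is -t**2*cos(4*t)/4 + t*sin(4*t)/8 + cos(4*t)/32.
Step 1. Integrate ∫(t**2*sin(4*t)) dt by parts with u = t**2, dv = (sin(4*t)) dt, so v = -cos(4*t)/4: now -t**2*cos(4*t)/4 + ∫(t*cos(4*t)/2) dt.
Step 2. Integrate ∫(t*cos(4*t)/2) dt by parts with u = t, dv = (cos(4*t)/2) dt, so v = sin(4*t)/8: now -t**2*cos(4*t)/4 + t*sin(4*t)/8 + ∫(-sin(4*t)/8) dt.
Step 3. Evaluate the standard form: now -t**2*cos(4*t)/4 + t*sin(4*t)/8 + cos(4*t)/32.
Answer: -t**2*cos(4*t)/4 + t*sin(4*t)/8 + cos(4*t)/32.


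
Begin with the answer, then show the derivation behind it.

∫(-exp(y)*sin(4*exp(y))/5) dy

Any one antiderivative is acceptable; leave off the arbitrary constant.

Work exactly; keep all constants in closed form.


The answer is cos(4*exp(y))/20.
Step 1. Substitute u = exp(y), turning ∫(-exp(y)*sin(4*exp(y))/5) dy into ∫(-sin(4*u)/5) du: now ∫(-sin(4*u)/5) du.
Step 2. Evaluate the standard form: now cos(4*u)/20.
Step 3. Substitute back u = exp(y): now cos(4*exp(y))/20.
Answer: cos(4*exp(y))/20.


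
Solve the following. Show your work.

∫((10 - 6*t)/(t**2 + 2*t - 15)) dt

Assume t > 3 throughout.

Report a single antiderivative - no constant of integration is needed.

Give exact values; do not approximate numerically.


Step 1. Decompose ∫((10 - 6*t)/(t**2 + 2*t - 15)) dt by partial fractions, (10 - 6*t)/(t**2 + 2*t - 15) = -5/(t + 5) - 1/(t - 3): now ∫(-1/(t - 3)) dt + ∫(-5/(t + 5)) dt.
Step 2. Evaluate the standard form [assuming t > 3]: now -log(t - 3) + ∫(-5/(t + 5)) dt.
Step 3. Evaluate the standard form [assuming t > -5]: now -log(t - 3) - 5*log(t + 5).
Answer: -log(t - 3) - 5*log(t + 5).


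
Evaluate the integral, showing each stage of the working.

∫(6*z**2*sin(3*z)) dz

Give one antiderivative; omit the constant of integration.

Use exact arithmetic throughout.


Step 1. Integrate ∫(6*z**2*sin(3*z)) dz by parts with u = z**2, dv = (6*sin(3*z)) dz, so v = -2*cos(3*z): now -2*z**2*cos(3*z) + ∫(4*z*cos(3*z)) dz.
Step 2. Integrate ∫(4*z*cos(3*z)) dz by parts with u = z, dv = (4*cos(3*z)) dz, so v = 4*sin(3*z)/3: now -2*z**2*cos(3*z) + 4*z*sin(3*z)/3 + ∫(-4*sin(3*z)/3) dz.
Step 3. Evaluate the standard form: now -2*z**2*cos(3*z) + 4*z*sin(3*z)/3 + 4*cos(3*z)/9.
Answer: -2*z**2*cos(3*z) + 4*z*sin(3*z)/3 + 4*cos(3*z)/9.


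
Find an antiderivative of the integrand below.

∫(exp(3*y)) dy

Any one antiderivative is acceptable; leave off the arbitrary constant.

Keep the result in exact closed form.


Answer: exp(3*y)/3.


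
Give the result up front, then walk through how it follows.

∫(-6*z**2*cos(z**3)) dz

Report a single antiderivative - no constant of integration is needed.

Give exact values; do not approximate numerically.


The answer is -2*sin(z**3).
Step 1. Substitute u = z**3, turning ∫(-6*z**2*cos(z**3)) dz into ∫(-2*cos(u)) du: now ∫(-2*cos(u)) du.
Step 2. Evaluate the standard form: now -2*sin(u).
Step 3. Substitute back u = z**3: now -2*sin(z**3).
Answer: -2*sin(z**3).


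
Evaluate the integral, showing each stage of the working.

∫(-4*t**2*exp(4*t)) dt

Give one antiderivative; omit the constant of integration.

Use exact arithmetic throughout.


Step 1. Integrate ∫(-4*t**2*exp(4*t)) dt by parts with u = t**2, dv = (-4*exp(4*t)) dt, so v = -exp(4*t): now -t**2*exp(4*t) + ∫(2*t*exp(4*t)) dt.
Step 2. Integrate ∫(2*t*exp(4*t)) dt by parts with u = t, dv = (2*exp(4*t)) dt, so v = exp(4*t)/2: now -t**2*exp(4*t) + t*exp(4*t)/2 + ∫(-exp(4*t)/2) dt.
Step 3. Evaluate the standard form: now -t**2*exp(4*t) + t*exp(4*t)/2 - exp(4*t)/8.
Answer: -t**2*exp(4*t) + t*exp(4*t)/2 - exp(4*t)/8.


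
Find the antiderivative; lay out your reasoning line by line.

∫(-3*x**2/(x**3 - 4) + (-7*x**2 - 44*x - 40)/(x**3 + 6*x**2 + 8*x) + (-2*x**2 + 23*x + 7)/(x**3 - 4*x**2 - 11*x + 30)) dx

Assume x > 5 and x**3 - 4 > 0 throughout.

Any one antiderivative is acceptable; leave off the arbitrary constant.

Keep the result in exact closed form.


Step 1. Rewrite: now ∫(-3*x**2/(x**3 - 4)) dx + ∫((-7*x**2 - 44*x - 40)/(x**3 + 6*x**2 + 8*x)) dx + ∫((-2*x**2 + 23*x + 7)/(x**3 - 4*x**2 - 11*x + 30)) dx.
Step 2. Decompose ∫((-7*x**2 - 44*x - 40)/(x**3 + 6*x**2 + 8*x)) dx by partial fractions, (-7*x**2 - 44*x - 40)/(x**3 + 6*x**2 + 8*x) = 3/(x + 4) - 5/(x + 2) - 5/x: now ∫(-5/x) dx + ∫(-3*x**2/(x**3 - 4)) dx + ∫((-2*x**2 + 23*x + 7)/(x**3 - 4*x**2 - 11*x + 30)) dx + ∫(-5/(x + 2)) dx + ∫(3/(x + 4)) dx.
Step 3. Evaluate the standard form [assuming x > -2]: now -5*log(x + 2) + ∫(-5/x) dx + ∫(-3*x**2/(x**3 - 4)) dx + ∫((-2*x**2 + 23*x + 7)/(x**3 - 4*x**2 - 11*x + 30)) dx + ∫(3/(x + 4)) dx.
Step 4. Evaluate the standard form [assuming x > -4]: now -5*log(x + 2) + 3*log(x + 4) + ∫(-5/x) dx + ∫(-3*x**2/(x**3 - 4)) dx + ∫((-2*x**2 + 23*x + 7)/(x**3 - 4*x**2 - 11*x + 30)) dx.
Step 5. Evaluate the standard form [assuming x > 0]: now -5*log(x) - 5*log(x + 2) + 3*log(x + 4) + ∫(-3*x**2/(x**3 - 4)) dx + ∫((-2*x**2 + 23*x + 7)/(x**3 - 4*x**2 - 11*x + 30)) dx.
Step 6. Decompose ∫((-2*x**2 + 23*x + 7)/(x**3 - 4*x**2 - 11*x + 30)) dx by partial fractions, (-2*x**2 + 23*x + 7)/(x**3 - 4*x**2 - 11*x + 30) = -2/(x + 3) - 3/(x - 2) + 3/(x - 5): now -5*log(x) - 5*log(x + 2) + 3*log(x + 4) + ∫(-3*x**2/(x**3 - 4)) dx + ∫(3/(x - 5)) dx + ∫(-3/(x - 2)) dx + ∫(-2/(x + 3)) dx.
Step 7. Evaluate the standard form [assuming x > -3]: now -5*log(x) - 5*log(x + 2) - 2*log(x + 3) + 3*log(x + 4) + ∫(-3*x**2/(x**3 - 4)) dx + ∫(3/(x - 5)) dx + ∫(-3/(x - 2)) dx.
Step 8. Evaluate the standard form [assuming x > 5]: now -5*log(x) + 3*log(x - 5) - 5*log(x + 2) - 2*log(x + 3) + 3*log(x + 4) + ∫(-3*x**2/(x**3 - 4)) dx + ∫(-3/(x - 2)) dx.
Step 9. Evaluate the standard form [assuming x > 2]: now -5*log(x) + 3*log(x - 5) - 3*log(x - 2) - 5*log(x + 2) - 2*log(x + 3) + 3*log(x + 4) + ∫(-3*x**2/(x**3 - 4)) dx.
Step 10. Substitute u = x**3 - 4, turning ∫(-3*x**2/(x**3 - 4)) dx into ∫(-1/u) du: now -5*log(x) + 3*log(x - 5) - 3*log(x - 2) - 5*log(x + 2) - 2*log(x + 3) + 3*log(x + 4) + ∫(-1/u) du.
Step 11. Evaluate the standard form [assuming u > 0]: now -log(u) - 5*log(x) + 3*log(x - 5) - 3*log(x - 2) - 5*log(x + 2) - 2*log(x + 3) + 3*log(x + 4).
Step 12. Substitute back u = x**3 - 4: now -5*log(x) + 3*log(x - 5) - 3*log(x - 2) - 5*log(x + 2) - 2*log(x + 3) + 3*log(x + 4) - log(x**3 - 4).
Answer: -5*log(x) + 3*log(x - 5) - 3*log(x - 2) - 5*log(x + 2) - 2*log(x + 3) + 3*log(x + 4) - log(x**3 - 4).


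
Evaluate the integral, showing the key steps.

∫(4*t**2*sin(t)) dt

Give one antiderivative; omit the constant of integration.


Step 1. Integrate ∫(4*t**2*sin(t)) dt by parts with u = t**2, dv = (4*sin(t)) dt, so v = -4*cos(t): now -4*t**2*cos(t) + ∫(8*t*cos(t)) dt.
Step 2. Integrate ∫(8*t*cos(t)) dt by parts with u = t, dv = (8*cos(t)) dt, so v = 8*sin(t): now -4*t**2*cos(t) + 8*t*sin(t) + ∫(-8*sin(t)) dt.
Step 3. Evaluate the standard form: now -4*t**2*cos(t) + 8*t*sin(t) + 8*cos(t).
Answer: -4*t**2*cos(t) + 8*t*sin(t) + 8*cos(t).


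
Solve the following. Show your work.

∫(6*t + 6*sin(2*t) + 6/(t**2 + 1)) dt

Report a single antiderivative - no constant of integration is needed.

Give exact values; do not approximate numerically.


Step 1. Rewrite: now ∫(6*t) dt + ∫(6/(t**2 + 1)) dt + ∫(6*sin(2*t)) dt.
Step 2. Evaluate the standard form: now 3*t**2 + ∫(6/(t**2 + 1)) dt + ∫(6*sin(2*t)) dt.
Step 3. Evaluate the standard form: now 3*t**2 + 6*atan(t) + ∫(6*sin(2*t)) dt.
Step 4. Evaluate the standard form: now 3*t**2 - 3*cos(2*t) + 6*atan(t).
Answer: 3*t**2 - 3*cos(2*t) + 6*atan(t).


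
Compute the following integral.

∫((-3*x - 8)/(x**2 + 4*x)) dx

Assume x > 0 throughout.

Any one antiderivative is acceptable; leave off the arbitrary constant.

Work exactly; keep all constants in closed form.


Answer: -2*log(x) - log(x + 4).


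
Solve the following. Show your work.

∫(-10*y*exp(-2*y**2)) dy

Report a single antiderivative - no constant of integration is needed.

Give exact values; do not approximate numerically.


Step 1. Substitute u = y**2, turning ∫(-10*y*exp(-2*y**2)) dy into ∫(-5*exp(-2*u)) du: now ∫(-5*exp(-2*u)) du.
Step 2. Evaluate the standard form: now 5*exp(-2*u)/2.
Step 3. Substitute back u = y**2: now 5*exp(-2*y**2)/2.
Answer: 5*exp(-2*y**2)/2.


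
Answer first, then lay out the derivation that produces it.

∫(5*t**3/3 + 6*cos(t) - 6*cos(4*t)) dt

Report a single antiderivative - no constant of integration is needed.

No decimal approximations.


The answer is 5*t**4/12 + 6*sin(t) - 3*sin(4*t)/2.
Step 1. Rewrite: now ∫(5*t**3/3) dt + ∫(6*cos(t)) dt + ∫(-6*cos(4*t)) dt.
Step 2. Evaluate the standard form: now -3*sin(4*t)/2 + ∫(5*t**3/3) dt + ∫(6*cos(t)) dt.
Step 3. Evaluate the standard form: now 6*sin(t) - 3*sin(4*t)/2 + ∫(5*t**3/3) dt.
Step 4. Evaluate the standard form: now 5*t**4/12 + 6*sin(t) - 3*sin(4*t)/2.
Answer: 5*t**4/12 + 6*sin(t) - 3*sin(4*t)/2.


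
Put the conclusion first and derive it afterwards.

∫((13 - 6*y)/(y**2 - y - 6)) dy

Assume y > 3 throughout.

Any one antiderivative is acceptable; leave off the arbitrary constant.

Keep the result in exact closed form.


The answer is -log(y - 3) - 5*log(y + 2).
Step 1. Decompose ∫((13 - 6*y)/(y**2 - y - 6)) dy by partial fractions, (13 - 6*y)/(y**2 - y - 6) = -5/(y + 2) - 1/(y - 3): now ∫(-1/(y - 3)) dy + ∫(-5/(y + 2)) dy.
Step 2. Evaluate the standard form [assuming y > -2]: now -5*log(y + 2) + ∫(-1/(y - 3)) dy.
Step 3. Evaluate the standard form [assuming y > 3]: now -log(y - 3) - 5*log(y + 2).
Answer: -log(y - 3) - 5*log(y + 2).


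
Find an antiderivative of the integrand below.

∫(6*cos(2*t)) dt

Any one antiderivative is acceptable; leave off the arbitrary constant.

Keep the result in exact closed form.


Answer: 3*sin(2*t).


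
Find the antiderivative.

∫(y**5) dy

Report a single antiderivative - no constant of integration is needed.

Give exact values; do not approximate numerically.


Answer: y**6/6.


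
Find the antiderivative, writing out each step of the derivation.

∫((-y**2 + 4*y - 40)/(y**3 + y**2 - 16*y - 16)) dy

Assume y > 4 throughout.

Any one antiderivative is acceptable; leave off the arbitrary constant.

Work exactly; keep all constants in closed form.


Step 1. Decompose ∫((-y**2 + 4*y - 40)/(y**3 + y**2 - 16*y - 16)) dy by partial fractions, (-y**2 + 4*y - 40)/(y**3 + y**2 - 16*y - 16) = -3/(y + 4) + 3/(y + 1) - 1/(y - 4): now ∫(-1/(y - 4)) dy + ∫(3/(y + 1)) dy + ∫(-3/(y + 4)) dy.
Step 2. Evaluate the standard form [assuming y > 4]: now -log(y - 4) + ∫(3/(y + 1)) dy + ∫(-3/(y + 4)) dy.
Step 3. Evaluate the standard form [assuming y > -4]: now -log(y - 4) - 3*log(y + 4) + ∫(3/(y + 1)) dy.
Step 4. Evaluate the standard form [assuming y > -1]: now -log(y - 4) + 3*log(y + 1) - 3*log(y + 4).
Answer: -log(y - 4) + 3*log(y + 1) - 3*log(y + 4).


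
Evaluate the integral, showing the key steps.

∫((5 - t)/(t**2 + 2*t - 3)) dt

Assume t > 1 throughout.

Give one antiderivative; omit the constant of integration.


Step 1. Decompose ∫((5 - t)/(t**2 + 2*t - 3)) dt by partial fractions, (5 - t)/(t**2 + 2*t - 3) = -2/(t + 3) + 1/(t - 1): now ∫(1/(t - 1)) dt + ∫(-2/(t + 3)) dt.
Step 2. Evaluate the standard form [assuming t > -3]: now -2*log(t + 3) + ∫(1/(t - 1)) dt.
Step 3. Evaluate the standard form [assuming t > 1]: now log(t - 1) - 2*log(t + 3).
Answer: log(t - 1) - 2*log(t + 3).


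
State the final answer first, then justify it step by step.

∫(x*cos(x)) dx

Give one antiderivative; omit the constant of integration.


The answer is x*sin(x) + cos(x).
Step 1. Integrate ∫(x*cos(x)) dx by parts with u = x, dv = (cos(x)) dx, so v = sin(x): now x*sin(x) + ∫(-sin(x)) dx.
Step 2. Evaluate the standard form: now x*sin(x) + cos(x).
Answer: x*sin(x) + cos(x).
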